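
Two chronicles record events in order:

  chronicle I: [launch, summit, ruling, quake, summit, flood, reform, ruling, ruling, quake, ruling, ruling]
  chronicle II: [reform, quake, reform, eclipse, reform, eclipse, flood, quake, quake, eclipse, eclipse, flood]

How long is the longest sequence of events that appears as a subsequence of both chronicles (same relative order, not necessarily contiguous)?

3

One common subsequence of length 3: quake (chronicle I #4, chronicle II #2), then flood (chronicle I #6, chronicle II #7), then quake (chronicle I #10, chronicle II #9). The LCS DP gives dp[12][12] = 3, so this is optimal.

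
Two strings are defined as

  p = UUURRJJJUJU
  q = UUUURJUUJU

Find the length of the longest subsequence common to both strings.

Match U [1,2], U [2,3], U [3,4], R [5,5], J [6,6], U [9,8], J [10,9], U [11,10] — 8 characters in the same relative order in both. The LCS DP gives dp[11][10] = 8, so this is optimal.

8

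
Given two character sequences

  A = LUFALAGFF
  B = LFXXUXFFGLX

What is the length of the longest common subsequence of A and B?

4

One common subsequence of length 4: L at A[1]=B[1], then U at A[2]=B[5], then F at A[3]=B[8], then L at A[5]=B[10], and the DP table's final entry dp[9][11] is also 4, so no common subsequence is longer.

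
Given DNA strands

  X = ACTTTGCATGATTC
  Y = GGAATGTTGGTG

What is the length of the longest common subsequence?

7

Pick A (X #1, Y #4) → T (X #3, Y #5) → T (X #4, Y #7) → T (X #5, Y #8) → G (X #6, Y #10) → T (X #9, Y #11) → G (X #10, Y #12); all 7 bases appear in both, in order. The LCS DP gives dp[14][12] = 7, so this is optimal.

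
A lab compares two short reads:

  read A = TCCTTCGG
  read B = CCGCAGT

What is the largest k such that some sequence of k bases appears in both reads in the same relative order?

4

Taking C [2,1] → C [3,2] → C [6,4] → G [7,6] gives a common subsequence of length 4. Since dp[8][7] = 4, nothing longer is possible.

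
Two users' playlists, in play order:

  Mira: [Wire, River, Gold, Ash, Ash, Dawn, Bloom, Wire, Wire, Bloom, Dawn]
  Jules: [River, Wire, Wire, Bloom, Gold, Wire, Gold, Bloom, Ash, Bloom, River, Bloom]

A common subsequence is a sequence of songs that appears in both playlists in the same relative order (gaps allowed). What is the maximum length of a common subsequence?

One common subsequence of length 5: Wire [1,6], Gold [3,7], Ash [5,9], Bloom [7,10], Bloom [10,12], and the DP table's final entry dp[11][12] is also 5, so no common subsequence is longer.

5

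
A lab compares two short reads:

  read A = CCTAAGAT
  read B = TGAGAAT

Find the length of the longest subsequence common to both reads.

Pick T at read A[3]=read B[1] → A at read A[4]=read B[3] → A at read A[5]=read B[5] → A at read A[7]=read B[6] → T at read A[8]=read B[7]; all 5 bases appear in both, in order, and the DP table's final entry dp[8][7] is also 5, so no common subsequence is longer.

5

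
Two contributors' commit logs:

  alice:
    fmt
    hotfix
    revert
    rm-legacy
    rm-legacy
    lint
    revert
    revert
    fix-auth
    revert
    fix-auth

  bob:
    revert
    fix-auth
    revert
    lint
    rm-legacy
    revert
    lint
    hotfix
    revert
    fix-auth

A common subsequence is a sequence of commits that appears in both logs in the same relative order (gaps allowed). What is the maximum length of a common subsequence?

5

Taking revert [3,3], rm-legacy [4,5], lint [6,7], revert [10,9], fix-auth [11,10] gives a common subsequence of length 5. The LCS DP gives dp[11][10] = 5, so this is optimal.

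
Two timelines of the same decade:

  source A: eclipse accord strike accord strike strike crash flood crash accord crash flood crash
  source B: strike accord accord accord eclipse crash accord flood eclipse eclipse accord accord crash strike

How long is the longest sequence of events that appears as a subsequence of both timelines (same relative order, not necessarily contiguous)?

6

Match accord [2,3] → accord [4,4] → crash [7,6] → flood [8,8] → accord [10,12] → crash [11,13] — 6 events in the same relative order in both. The LCS DP gives dp[13][14] = 6, so this is optimal.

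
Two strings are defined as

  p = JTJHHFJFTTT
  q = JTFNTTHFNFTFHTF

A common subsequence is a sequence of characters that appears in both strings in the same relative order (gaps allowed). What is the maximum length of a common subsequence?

7

One common subsequence of length 7: J at p[1]=q[1] → T at p[2]=q[6] → H at p[5]=q[7] → F at p[6]=q[8] → F at p[8]=q[10] → T at p[9]=q[11] → T at p[10]=q[14], and the DP table's final entry dp[11][15] is also 7, so no common subsequence is longer.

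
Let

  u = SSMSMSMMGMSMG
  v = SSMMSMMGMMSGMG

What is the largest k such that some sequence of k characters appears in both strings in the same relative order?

One common subsequence of length 12: S [1,1] → S [2,2] → M [3,3] → M [5,4] → S [6,5] → M [7,6] → M [8,7] → G [9,8] → M [10,10] → S [11,11] → M [12,13] → G [13,14]. dp[13][14] = 12 confirms this is the maximum.

12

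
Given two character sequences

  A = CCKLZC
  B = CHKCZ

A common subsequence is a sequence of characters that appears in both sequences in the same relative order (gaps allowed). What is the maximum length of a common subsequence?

Pick C [1,1], C [2,4], Z [5,5]; all 3 characters appear in both, in order. The LCS DP gives dp[6][5] = 3, so this is optimal.

3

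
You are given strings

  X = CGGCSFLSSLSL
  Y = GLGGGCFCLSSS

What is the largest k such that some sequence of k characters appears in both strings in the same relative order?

Match G [2,4] → G [3,5] → C [4,6] → F [6,7] → L [7,9] → S [8,10] → S [9,11] → S [11,12] — 8 characters in the same relative order in both. The LCS DP gives dp[12][12] = 8, so this is optimal.

8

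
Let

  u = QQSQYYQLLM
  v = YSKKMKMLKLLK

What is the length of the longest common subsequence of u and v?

3

Match S [3,2], then L [8,10], then L [9,11] — 3 characters in the same relative order in both, and the DP table's final entry dp[10][12] is also 3, so no common subsequence is longer.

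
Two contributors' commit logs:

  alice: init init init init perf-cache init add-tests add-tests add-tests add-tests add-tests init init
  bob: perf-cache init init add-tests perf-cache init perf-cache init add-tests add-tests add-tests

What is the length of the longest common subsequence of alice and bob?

8

Pick init at alice[1]=bob[2]; then init at alice[2]=bob[3]; then init at alice[4]=bob[6]; then perf-cache at alice[5]=bob[7]; then init at alice[6]=bob[8]; then add-tests at alice[9]=bob[9]; then add-tests at alice[10]=bob[10]; then add-tests at alice[11]=bob[11]; all 8 commits appear in both, in order, and the DP table's final entry dp[13][11] is also 8, so no common subsequence is longer.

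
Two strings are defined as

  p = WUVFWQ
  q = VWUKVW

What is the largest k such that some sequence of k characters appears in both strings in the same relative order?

4

Match W [1,2]; then U [2,3]; then V [3,5]; then W [5,6] — 4 characters in the same relative order in both. The LCS DP gives dp[6][6] = 4, so this is optimal.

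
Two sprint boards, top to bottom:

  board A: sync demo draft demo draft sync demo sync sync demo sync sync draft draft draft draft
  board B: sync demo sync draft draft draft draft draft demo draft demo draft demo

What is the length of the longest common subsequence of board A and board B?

Pick sync (board A #1, board B #1) → demo (board A #2, board B #2) → draft (board A #3, board B #5) → draft (board A #5, board B #6) → draft (board A #13, board B #7) → draft (board A #14, board B #8) → draft (board A #15, board B #10) → draft (board A #16, board B #12); all 8 tasks appear in both, in order. dp[16][13] = 8 confirms this is the maximum.

8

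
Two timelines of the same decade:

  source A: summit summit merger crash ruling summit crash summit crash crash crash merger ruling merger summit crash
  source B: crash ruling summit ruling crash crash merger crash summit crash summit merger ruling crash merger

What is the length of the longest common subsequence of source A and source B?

Taking crash [4,1], ruling [5,2], summit [6,3], crash [7,5], crash [9,6], crash [10,8], crash [11,10], merger [12,12], ruling [13,13], merger [14,15] gives a common subsequence of length 10. The LCS DP gives dp[16][15] = 10, so this is optimal.

10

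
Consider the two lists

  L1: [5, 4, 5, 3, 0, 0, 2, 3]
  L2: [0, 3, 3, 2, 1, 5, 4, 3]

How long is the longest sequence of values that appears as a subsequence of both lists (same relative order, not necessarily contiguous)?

3

Let dp[i][j] be the LCS length of the first i values of L1 and the first j values of L2. dp[i][j] = dp[i-1][j-1]+1 when the i-th and j-th values match, else max(dp[i-1][j], dp[i][j-1]).
    ·  0  3  3  2  1  5  4  3
 ·  0  0  0  0  0  0  0  0  0
 5  0  0  0  0  0  0  1  1  1
 4  0  0  0  0  0  0  1  2  2
 5  0  0  0  0  0  0  1  2  2
 3  0  0  1  1  1  1  1  2  3
 0  0  1  1  1  1  1  1  2  3
 0  0  1  1  1  1  1  1  2  3
 2  0  1  1  1  2  2  2  2  3
 3  0  1  2  2  2  2  2  2  3
dp[8][8] = 3. One LCS (by backtracking along matches): 5, 4, 3.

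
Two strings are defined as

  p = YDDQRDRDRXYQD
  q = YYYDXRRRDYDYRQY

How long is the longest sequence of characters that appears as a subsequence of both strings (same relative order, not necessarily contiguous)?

7

One common subsequence of length 7: Y [1,3]; then D [2,4]; then R [5,8]; then D [6,9]; then D [8,11]; then R [9,13]; then Y [11,15]. The LCS DP gives dp[13][15] = 7, so this is optimal.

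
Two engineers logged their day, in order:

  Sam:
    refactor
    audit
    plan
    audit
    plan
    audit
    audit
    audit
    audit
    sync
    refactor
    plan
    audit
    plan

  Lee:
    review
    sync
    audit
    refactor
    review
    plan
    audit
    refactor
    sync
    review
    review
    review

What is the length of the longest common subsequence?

4

One common subsequence of length 4: refactor at Sam[1]=Lee[4], plan at Sam[3]=Lee[6], audit at Sam[4]=Lee[7], sync at Sam[10]=Lee[9]. The LCS DP gives dp[14][12] = 4, so this is optimal.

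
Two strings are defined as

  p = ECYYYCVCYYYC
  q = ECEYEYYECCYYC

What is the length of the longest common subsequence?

10

Pick E at p[1]=q[1], then C at p[2]=q[2], then Y at p[3]=q[4], then Y at p[4]=q[6], then Y at p[5]=q[7], then C at p[6]=q[9], then C at p[8]=q[10], then Y at p[10]=q[11], then Y at p[11]=q[12], then C at p[12]=q[13]; all 10 characters appear in both, in order. The LCS DP gives dp[12][13] = 10, so this is optimal.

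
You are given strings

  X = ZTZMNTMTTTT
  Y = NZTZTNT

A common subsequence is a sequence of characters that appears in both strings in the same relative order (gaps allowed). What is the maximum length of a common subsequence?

Pick Z at X[1]=Y[2], then T at X[2]=Y[3], then Z at X[3]=Y[4], then N at X[5]=Y[6], then T at X[11]=Y[7]; all 5 characters appear in both, in order. dp[11][7] = 5 confirms this is the maximum.

5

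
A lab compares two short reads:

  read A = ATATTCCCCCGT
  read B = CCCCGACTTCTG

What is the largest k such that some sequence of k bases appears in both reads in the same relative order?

Let dp[i][j] be the LCS length of the first i bases of read A and the first j bases of read B. dp[i][j] = dp[i-1][j-1]+1 when the i-th and j-th bases match, else max(dp[i-1][j], dp[i][j-1]).
    ·  C  C  C  C  G  A  C  T  T  C  T  G
 ·  0  0  0  0  0  0  0  0  0  0  0  0  0
 A  0  0  0  0  0  0  1  1  1  1  1  1  1
 T  0  0  0  0  0  0  1  1  2  2  2  2  2
 A  0  0  0  0  0  0  1  1  2  2  2  2  2
 T  0  0  0  0  0  0  1  1  2  3  3  3  3
 T  0  0  0  0  0  0  1  1  2  3  3  4  4
 C  0  1  1  1  1  1  1  2  2  3  4  4  4
 C  0  1  2  2  2  2  2  2  2  3  4  4  4
 C  0  1  2  3  3  3  3  3  3  3  4  4  4
 C  0  1  2  3  4  4  4  4  4  4  4  4  4
 C  0  1  2  3  4  4  4  5  5  5  5  5  5
 G  0  1  2  3  4  5  5  5  5  5  5  5  6
 T  0  1  2  3  4  5  5  5  6  6  6  6  6
dp[12][12] = 6. One LCS (by backtracking along matches): CCCCCG.

6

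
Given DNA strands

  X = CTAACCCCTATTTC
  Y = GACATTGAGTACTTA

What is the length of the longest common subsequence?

Taking C (X #1, Y #3); then T (X #2, Y #6); then A (X #3, Y #8); then A (X #4, Y #11); then C (X #5, Y #12); then T (X #9, Y #14); then A (X #10, Y #15) gives a common subsequence of length 7. dp[14][15] = 7 confirms this is the maximum.

7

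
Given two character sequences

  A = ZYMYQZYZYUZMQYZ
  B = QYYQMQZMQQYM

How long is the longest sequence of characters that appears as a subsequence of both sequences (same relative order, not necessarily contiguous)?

7

One common subsequence of length 7: Y at A[2]=B[3]; then M at A[3]=B[5]; then Q at A[5]=B[6]; then Z at A[11]=B[7]; then M at A[12]=B[8]; then Q at A[13]=B[10]; then Y at A[14]=B[11], and the DP table's final entry dp[15][12] is also 7, so no common subsequence is longer.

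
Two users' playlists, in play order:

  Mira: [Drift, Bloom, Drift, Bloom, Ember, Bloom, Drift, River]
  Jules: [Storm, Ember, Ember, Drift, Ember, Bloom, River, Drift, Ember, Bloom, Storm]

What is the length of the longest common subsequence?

5

Match Drift (Mira #1, Jules #4) → Bloom (Mira #2, Jules #6) → Drift (Mira #3, Jules #8) → Ember (Mira #5, Jules #9) → Bloom (Mira #6, Jules #10) — 5 songs in the same relative order in both, and the DP table's final entry dp[8][11] is also 5, so no common subsequence is longer.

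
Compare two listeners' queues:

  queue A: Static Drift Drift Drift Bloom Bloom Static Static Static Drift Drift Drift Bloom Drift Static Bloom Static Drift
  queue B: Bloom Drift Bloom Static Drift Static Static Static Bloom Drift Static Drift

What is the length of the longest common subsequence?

9

One common subsequence of length 9: Static at queue A[1]=queue B[4]; then Drift at queue A[4]=queue B[5]; then Static at queue A[7]=queue B[6]; then Static at queue A[8]=queue B[7]; then Static at queue A[9]=queue B[8]; then Bloom at queue A[13]=queue B[9]; then Drift at queue A[14]=queue B[10]; then Static at queue A[17]=queue B[11]; then Drift at queue A[18]=queue B[12]. Since dp[18][12] = 9, nothing longer is possible.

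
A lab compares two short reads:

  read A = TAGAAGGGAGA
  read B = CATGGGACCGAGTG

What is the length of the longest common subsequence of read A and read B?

One common subsequence of length 7: T (read A #1, read B #3), G (read A #3, read B #4), G (read A #6, read B #5), G (read A #7, read B #6), G (read A #8, read B #10), A (read A #9, read B #11), G (read A #10, read B #14). dp[11][14] = 7 confirms this is the maximum.

7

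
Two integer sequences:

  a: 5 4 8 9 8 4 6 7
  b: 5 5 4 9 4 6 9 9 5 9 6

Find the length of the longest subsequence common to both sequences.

5

Let dp[i][j] be the LCS length of the first i values of a and the first j values of b. dp[i][j] = dp[i-1][j-1]+1 when the i-th and j-th values match, else max(dp[i-1][j], dp[i][j-1]).
    ·  5  5  4  9  4  6  9  9  5  9  6
 ·  0  0  0  0  0  0  0  0  0  0  0  0
 5  0  1  1  1  1  1  1  1  1  1  1  1
 4  0  1  1  2  2  2  2  2  2  2  2  2
 8  0  1  1  2  2  2  2  2  2  2  2  2
 9  0  1  1  2  3  3  3  3  3  3  3  3
 8  0  1  1  2  3  3  3  3  3  3  3  3
 4  0  1  1  2  3  4  4  4  4  4  4  4
 6  0  1  1  2  3  4  5  5  5  5  5  5
 7  0  1  1  2  3  4  5  5  5  5  5  5
dp[8][11] = 5. One LCS (by backtracking along matches): 5, 4, 9, 4, 6.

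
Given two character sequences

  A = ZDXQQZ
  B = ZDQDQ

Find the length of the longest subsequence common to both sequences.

Taking Z at A[1]=B[1], D at A[2]=B[2], Q at A[4]=B[3], Q at A[5]=B[5] gives a common subsequence of length 4. The LCS DP gives dp[6][5] = 4, so this is optimal.

4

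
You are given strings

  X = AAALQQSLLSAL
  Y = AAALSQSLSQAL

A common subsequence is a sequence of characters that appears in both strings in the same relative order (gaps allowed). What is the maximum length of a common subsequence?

Taking A [1,1]; then A [2,2]; then A [3,3]; then L [4,4]; then Q [6,6]; then S [7,7]; then L [9,8]; then S [10,9]; then A [11,11]; then L [12,12] gives a common subsequence of length 10. dp[12][12] = 10 confirms this is the maximum.

10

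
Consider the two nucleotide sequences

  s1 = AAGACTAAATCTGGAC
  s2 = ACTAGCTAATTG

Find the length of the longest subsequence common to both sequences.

10

Pick A (s1 #1, s2 #1), then A (s1 #2, s2 #4), then G (s1 #3, s2 #5), then C (s1 #5, s2 #6), then T (s1 #6, s2 #7), then A (s1 #8, s2 #8), then A (s1 #9, s2 #9), then T (s1 #10, s2 #10), then T (s1 #12, s2 #11), then G (s1 #14, s2 #12); all 10 bases appear in both, in order. The LCS DP gives dp[16][12] = 10, so this is optimal.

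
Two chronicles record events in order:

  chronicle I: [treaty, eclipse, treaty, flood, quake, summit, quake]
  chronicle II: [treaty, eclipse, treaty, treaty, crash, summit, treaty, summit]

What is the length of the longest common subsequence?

Taking treaty [1,1] → eclipse [2,2] → treaty [3,7] → summit [6,8] gives a common subsequence of length 4. The LCS DP gives dp[7][8] = 4, so this is optimal.

4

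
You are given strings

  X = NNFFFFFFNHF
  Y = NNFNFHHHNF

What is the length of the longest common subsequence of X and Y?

6

Pick N [1,1], N [2,2], F [3,3], F [4,5], N [9,9], F [11,10]; all 6 characters appear in both, in order. Since dp[11][10] = 6, nothing longer is possible.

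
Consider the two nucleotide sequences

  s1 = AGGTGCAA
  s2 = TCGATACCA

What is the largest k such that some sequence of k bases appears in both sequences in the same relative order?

4

Taking A (s1 #1, s2 #4) → T (s1 #4, s2 #5) → C (s1 #6, s2 #8) → A (s1 #8, s2 #9) gives a common subsequence of length 4. The LCS DP gives dp[8][9] = 4, so this is optimal.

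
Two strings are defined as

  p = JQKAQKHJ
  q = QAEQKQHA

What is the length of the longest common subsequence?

Let dp[i][j] be the LCS length of the first i characters of p and the first j characters of q. dp[i][j] = dp[i-1][j-1]+1 when the i-th and j-th characters match, else max(dp[i-1][j], dp[i][j-1]).
    ·  Q  A  E  Q  K  Q  H  A
 ·  0  0  0  0  0  0  0  0  0
 J  0  0  0  0  0  0  0  0  0
 Q  0  1  1  1  1  1  1  1  1
 K  0  1  1  1  1  2  2  2  2
 A  0  1  2  2  2  2  2  2  3
 Q  0  1  2  2  3  3  3  3  3
 K  0  1  2  2  3  4  4  4  4
 H  0  1  2  2  3  4  4  5  5
 J  0  1  2  2  3  4  4  5  5
dp[8][8] = 5. One LCS (by backtracking along matches): QAQKH.

5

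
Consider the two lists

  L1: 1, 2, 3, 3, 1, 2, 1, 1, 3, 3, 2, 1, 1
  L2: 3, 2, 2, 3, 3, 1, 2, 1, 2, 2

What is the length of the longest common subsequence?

7

Pick 2 (L1 #2, L2 #3), 3 (L1 #3, L2 #4), 3 (L1 #4, L2 #5), 1 (L1 #5, L2 #6), 2 (L1 #6, L2 #7), 1 (L1 #7, L2 #8), 2 (L1 #11, L2 #10); all 7 values appear in both, in order. The LCS DP gives dp[13][10] = 7, so this is optimal.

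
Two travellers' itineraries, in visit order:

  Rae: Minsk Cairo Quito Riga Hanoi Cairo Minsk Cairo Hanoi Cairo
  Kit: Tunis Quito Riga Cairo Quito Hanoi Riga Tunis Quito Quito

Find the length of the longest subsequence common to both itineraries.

4

Pick Quito [3,2], then Riga [4,3], then Cairo [6,4], then Hanoi [9,6]; all 4 stops appear in both, in order. The LCS DP gives dp[10][10] = 4, so this is optimal.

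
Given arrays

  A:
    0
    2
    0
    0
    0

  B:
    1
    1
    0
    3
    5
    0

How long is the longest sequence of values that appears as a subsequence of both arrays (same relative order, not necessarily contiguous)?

Let dp[i][j] be the LCS length of the first i values of A and the first j values of B. dp[i][j] = dp[i-1][j-1]+1 when the i-th and j-th values match, else max(dp[i-1][j], dp[i][j-1]).
    ·  1  1  0  3  5  0
 ·  0  0  0  0  0  0  0
 0  0  0  0  1  1  1  1
 2  0  0  0  1  1  1  1
 0  0  0  0  1  1  1  2
 0  0  0  0  1  1  1  2
 0  0  0  0  1  1  1  2
dp[5][6] = 2. One LCS (by backtracking along matches): 0, 0.

2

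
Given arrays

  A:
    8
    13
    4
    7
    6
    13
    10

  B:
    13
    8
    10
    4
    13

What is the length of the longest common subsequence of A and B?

One common subsequence of length 3: 8 at A[1]=B[2]; then 4 at A[3]=B[4]; then 13 at A[6]=B[5]. dp[7][5] = 3 confirms this is the maximum.

3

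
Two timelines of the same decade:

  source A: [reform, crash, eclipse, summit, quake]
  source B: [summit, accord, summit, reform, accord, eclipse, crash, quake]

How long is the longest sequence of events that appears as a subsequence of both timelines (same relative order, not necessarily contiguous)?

Match reform (source A #1, source B #4), crash (source A #2, source B #7), quake (source A #5, source B #8) — 3 events in the same relative order in both. The LCS DP gives dp[5][8] = 3, so this is optimal.

3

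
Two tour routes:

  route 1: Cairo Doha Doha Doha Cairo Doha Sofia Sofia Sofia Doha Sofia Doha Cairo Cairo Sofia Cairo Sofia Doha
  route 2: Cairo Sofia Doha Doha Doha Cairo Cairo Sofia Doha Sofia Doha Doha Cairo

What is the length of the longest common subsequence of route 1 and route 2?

10

Match Cairo (route 1 #1, route 2 #1), then Doha (route 1 #2, route 2 #3), then Doha (route 1 #3, route 2 #4), then Doha (route 1 #4, route 2 #5), then Cairo (route 1 #5, route 2 #7), then Doha (route 1 #6, route 2 #9), then Sofia (route 1 #9, route 2 #10), then Doha (route 1 #10, route 2 #11), then Doha (route 1 #12, route 2 #12), then Cairo (route 1 #16, route 2 #13) — 10 stops in the same relative order in both. The LCS DP gives dp[18][13] = 10, so this is optimal.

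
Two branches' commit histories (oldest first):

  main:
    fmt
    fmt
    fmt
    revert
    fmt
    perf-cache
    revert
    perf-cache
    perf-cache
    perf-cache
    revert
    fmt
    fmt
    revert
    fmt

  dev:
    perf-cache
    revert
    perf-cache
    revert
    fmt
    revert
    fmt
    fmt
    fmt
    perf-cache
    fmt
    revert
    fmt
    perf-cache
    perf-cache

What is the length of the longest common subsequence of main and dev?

8

One common subsequence of length 8: fmt (main #1, dev #5), fmt (main #2, dev #7), fmt (main #3, dev #8), fmt (main #5, dev #9), perf-cache (main #6, dev #10), revert (main #7, dev #12), perf-cache (main #9, dev #14), perf-cache (main #10, dev #15). Since dp[15][15] = 8, nothing longer is possible.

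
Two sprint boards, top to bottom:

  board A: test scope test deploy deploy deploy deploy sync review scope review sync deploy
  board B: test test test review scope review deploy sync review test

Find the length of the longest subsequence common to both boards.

One common subsequence of length 6: test [1,2], then test [3,3], then review [9,4], then scope [10,5], then review [11,6], then sync [12,8]. Since dp[13][10] = 6, nothing longer is possible.

6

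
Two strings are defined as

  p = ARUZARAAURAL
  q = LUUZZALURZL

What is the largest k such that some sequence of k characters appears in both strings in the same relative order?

Pick U at p[3]=q[3]; then Z at p[4]=q[5]; then A at p[5]=q[6]; then U at p[9]=q[8]; then R at p[10]=q[9]; then L at p[12]=q[11]; all 6 characters appear in both, in order. dp[12][11] = 6 confirms this is the maximum.

6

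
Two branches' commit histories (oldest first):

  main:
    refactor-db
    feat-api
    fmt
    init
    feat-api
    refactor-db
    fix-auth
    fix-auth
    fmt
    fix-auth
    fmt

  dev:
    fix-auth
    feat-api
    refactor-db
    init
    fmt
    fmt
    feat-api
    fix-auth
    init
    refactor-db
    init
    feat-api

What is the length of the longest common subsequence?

4

Match refactor-db (main #1, dev #3), then feat-api (main #2, dev #7), then init (main #4, dev #11), then feat-api (main #5, dev #12) — 4 commits in the same relative order in both. dp[11][12] = 4 confirms this is the maximum.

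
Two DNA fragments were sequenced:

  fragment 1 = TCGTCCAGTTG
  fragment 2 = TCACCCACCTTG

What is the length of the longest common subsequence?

Pick T (fragment 1 #1, fragment 2 #1), then C (fragment 1 #2, fragment 2 #4), then C (fragment 1 #5, fragment 2 #5), then C (fragment 1 #6, fragment 2 #6), then A (fragment 1 #7, fragment 2 #7), then T (fragment 1 #9, fragment 2 #10), then T (fragment 1 #10, fragment 2 #11), then G (fragment 1 #11, fragment 2 #12); all 8 bases appear in both, in order, and the DP table's final entry dp[11][12] is also 8, so no common subsequence is longer.

8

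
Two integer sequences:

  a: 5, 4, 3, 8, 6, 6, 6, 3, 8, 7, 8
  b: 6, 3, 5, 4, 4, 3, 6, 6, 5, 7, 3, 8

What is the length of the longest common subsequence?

Match 5 at a[1]=b[3]; then 4 at a[2]=b[5]; then 3 at a[3]=b[6]; then 6 at a[5]=b[7]; then 6 at a[6]=b[8]; then 3 at a[8]=b[11]; then 8 at a[11]=b[12] — 7 values in the same relative order in both. dp[11][12] = 7 confirms this is the maximum.

7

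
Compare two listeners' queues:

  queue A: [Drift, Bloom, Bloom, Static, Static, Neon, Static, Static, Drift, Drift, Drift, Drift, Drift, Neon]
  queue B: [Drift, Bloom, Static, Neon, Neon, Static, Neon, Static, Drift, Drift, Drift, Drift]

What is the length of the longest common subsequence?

One common subsequence of length 10: Drift [1,1], then Bloom [3,2], then Static [4,3], then Static [5,6], then Neon [6,7], then Static [8,8], then Drift [10,9], then Drift [11,10], then Drift [12,11], then Drift [13,12]. dp[14][12] = 10 confirms this is the maximum.

10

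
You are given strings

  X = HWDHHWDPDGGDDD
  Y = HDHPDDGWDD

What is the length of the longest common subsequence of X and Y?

Pick H at X[1]=Y[1], D at X[3]=Y[2], H at X[4]=Y[3], D at X[7]=Y[5], D at X[9]=Y[6], G at X[10]=Y[7], D at X[13]=Y[9], D at X[14]=Y[10]; all 8 characters appear in both, in order, and the DP table's final entry dp[14][10] is also 8, so no common subsequence is longer.

8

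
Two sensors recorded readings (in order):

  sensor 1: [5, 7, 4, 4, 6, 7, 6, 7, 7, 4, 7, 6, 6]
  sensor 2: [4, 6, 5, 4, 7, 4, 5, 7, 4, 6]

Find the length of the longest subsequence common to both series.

Let dp[i][j] be the LCS length of the first i values of sensor 1 and the first j values of sensor 2. dp[i][j] = dp[i-1][j-1]+1 when the i-th and j-th values match, else max(dp[i-1][j], dp[i][j-1]).
    ·  4  6  5  4  7  4  5  7  4  6
 ·  0  0  0  0  0  0  0  0  0  0  0
 5  0  0  0  1  1  1  1  1  1  1  1
 7  0  0  0  1  1  2  2  2  2  2  2
 4  0  1  1  1  2  2  3  3  3  3  3
 4  0  1  1  1  2  2  3  3  3  4  4
 6  0  1  2  2  2  2  3  3  3  4  5
 7  0  1  2  2  2  3  3  3  4  4  5
 6  0  1  2  2  2  3  3  3  4  4  5
 7  0  1  2  2  2  3  3  3  4  4  5
 7  0  1  2  2  2  3  3  3  4  4  5
 4  0  1  2  2  3  3  4  4  4  5  5
 7  0  1  2  2  3  4  4  4  5  5  5
 6  0  1  2  2  3  4  4  4  5  5  6
 6  0  1  2  2  3  4  4  4  5  5  6
dp[13][10] = 6. One LCS (by backtracking along matches): 5, 7, 4, 7, 4, 6.

6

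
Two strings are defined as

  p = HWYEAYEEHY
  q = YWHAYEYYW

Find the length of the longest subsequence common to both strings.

Let dp[i][j] be the LCS length of the first i characters of p and the first j characters of q. dp[i][j] = dp[i-1][j-1]+1 when the i-th and j-th characters match, else max(dp[i-1][j], dp[i][j-1]).
    ·  Y  W  H  A  Y  E  Y  Y  W
 ·  0  0  0  0  0  0  0  0  0  0
 H  0  0  0  1  1  1  1  1  1  1
 W  0  0  1  1  1  1  1  1  1  2
 Y  0  1  1  1  1  2  2  2  2  2
 E  0  1  1  1  1  2  3  3  3  3
 A  0  1  1  1  2  2  3  3  3  3
 Y  0  1  1  1  2  3  3  4  4  4
 E  0  1  1  1  2  3  4  4  4  4
 E  0  1  1  1  2  3  4  4  4  4
 H  0  1  1  2  2  3  4  4  4  4
 Y  0  1  1  2  2  3  4  5  5  5
dp[10][9] = 5. One LCS (by backtracking along matches): HYEYY.

5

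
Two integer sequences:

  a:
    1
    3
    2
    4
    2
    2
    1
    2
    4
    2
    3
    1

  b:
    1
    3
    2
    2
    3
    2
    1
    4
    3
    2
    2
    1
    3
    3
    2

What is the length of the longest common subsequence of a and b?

9

Taking 1 [1,1] → 3 [2,2] → 2 [3,3] → 2 [5,4] → 2 [6,6] → 1 [7,7] → 2 [8,10] → 2 [10,11] → 3 [11,14] gives a common subsequence of length 9, and the DP table's final entry dp[12][15] is also 9, so no common subsequence is longer.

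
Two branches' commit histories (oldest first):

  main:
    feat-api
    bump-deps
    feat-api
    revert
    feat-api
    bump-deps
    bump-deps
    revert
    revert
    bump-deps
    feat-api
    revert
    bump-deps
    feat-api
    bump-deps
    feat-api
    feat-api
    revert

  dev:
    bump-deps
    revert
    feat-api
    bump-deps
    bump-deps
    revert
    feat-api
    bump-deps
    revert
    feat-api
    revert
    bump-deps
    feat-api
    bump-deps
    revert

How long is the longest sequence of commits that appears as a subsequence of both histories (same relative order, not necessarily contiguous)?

13

Pick bump-deps (main #2, dev #1), revert (main #4, dev #2), feat-api (main #5, dev #3), bump-deps (main #6, dev #4), bump-deps (main #7, dev #5), revert (main #8, dev #6), revert (main #9, dev #9), feat-api (main #11, dev #10), revert (main #12, dev #11), bump-deps (main #13, dev #12), feat-api (main #14, dev #13), bump-deps (main #15, dev #14), revert (main #18, dev #15); all 13 commits appear in both, in order. The LCS DP gives dp[18][15] = 13, so this is optimal.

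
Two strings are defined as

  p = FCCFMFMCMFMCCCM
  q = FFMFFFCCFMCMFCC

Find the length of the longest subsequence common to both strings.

Taking F [1,6], then C [2,7], then C [3,8], then F [6,9], then M [7,10], then C [8,11], then M [9,12], then F [10,13], then C [13,14], then C [14,15] gives a common subsequence of length 10, and the DP table's final entry dp[15][15] is also 10, so no common subsequence is longer.

10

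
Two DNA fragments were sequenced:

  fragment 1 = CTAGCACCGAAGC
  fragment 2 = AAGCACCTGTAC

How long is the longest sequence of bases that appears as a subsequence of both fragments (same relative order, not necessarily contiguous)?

9

Match A (fragment 1 #3, fragment 2 #2), G (fragment 1 #4, fragment 2 #3), C (fragment 1 #5, fragment 2 #4), A (fragment 1 #6, fragment 2 #5), C (fragment 1 #7, fragment 2 #6), C (fragment 1 #8, fragment 2 #7), G (fragment 1 #9, fragment 2 #9), A (fragment 1 #11, fragment 2 #11), C (fragment 1 #13, fragment 2 #12) — 9 bases in the same relative order in both. dp[13][12] = 9 confirms this is the maximum.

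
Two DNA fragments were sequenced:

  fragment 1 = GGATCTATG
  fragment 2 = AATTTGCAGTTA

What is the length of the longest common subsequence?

Taking G [1,6] → G [2,9] → T [4,10] → T [6,11] → A [7,12] gives a common subsequence of length 5, and the DP table's final entry dp[9][12] is also 5, so no common subsequence is longer.

5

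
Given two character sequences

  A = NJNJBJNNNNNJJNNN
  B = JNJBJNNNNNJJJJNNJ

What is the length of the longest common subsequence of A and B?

14

Match J at A[2]=B[1]; then N at A[3]=B[2]; then J at A[4]=B[3]; then B at A[5]=B[4]; then J at A[6]=B[5]; then N at A[7]=B[6]; then N at A[8]=B[7]; then N at A[9]=B[8]; then N at A[10]=B[9]; then N at A[11]=B[10]; then J at A[12]=B[13]; then J at A[13]=B[14]; then N at A[14]=B[15]; then N at A[15]=B[16] — 14 characters in the same relative order in both, and the DP table's final entry dp[16][17] is also 14, so no common subsequence is longer.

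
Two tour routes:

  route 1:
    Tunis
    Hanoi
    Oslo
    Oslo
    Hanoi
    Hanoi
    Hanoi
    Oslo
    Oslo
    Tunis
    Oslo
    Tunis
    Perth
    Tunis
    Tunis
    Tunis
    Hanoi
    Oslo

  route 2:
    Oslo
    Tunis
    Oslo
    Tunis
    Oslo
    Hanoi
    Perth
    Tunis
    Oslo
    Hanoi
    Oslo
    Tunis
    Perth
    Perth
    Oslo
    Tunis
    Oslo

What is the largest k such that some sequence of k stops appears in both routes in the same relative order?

Taking Tunis (route 1 #1, route 2 #2), Oslo (route 1 #3, route 2 #3), Oslo (route 1 #4, route 2 #5), Hanoi (route 1 #5, route 2 #6), Hanoi (route 1 #7, route 2 #10), Oslo (route 1 #9, route 2 #11), Tunis (route 1 #10, route 2 #12), Oslo (route 1 #11, route 2 #15), Tunis (route 1 #16, route 2 #16), Oslo (route 1 #18, route 2 #17) gives a common subsequence of length 10. Since dp[18][17] = 10, nothing longer is possible.

10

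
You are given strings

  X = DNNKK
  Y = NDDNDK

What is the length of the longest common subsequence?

Match D [1,3]; then N [2,4]; then K [5,6] — 3 characters in the same relative order in both. Since dp[5][6] = 3, nothing longer is possible.

3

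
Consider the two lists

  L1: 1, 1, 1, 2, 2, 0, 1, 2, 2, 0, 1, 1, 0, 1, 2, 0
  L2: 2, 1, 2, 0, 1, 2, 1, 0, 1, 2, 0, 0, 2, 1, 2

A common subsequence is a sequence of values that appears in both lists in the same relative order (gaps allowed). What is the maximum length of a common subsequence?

10

Pick 1 at L1[1]=L2[2]; then 1 at L1[2]=L2[5]; then 1 at L1[3]=L2[7]; then 0 at L1[6]=L2[8]; then 1 at L1[7]=L2[9]; then 2 at L1[9]=L2[10]; then 0 at L1[10]=L2[11]; then 0 at L1[13]=L2[12]; then 1 at L1[14]=L2[14]; then 2 at L1[15]=L2[15]; all 10 values appear in both, in order. Since dp[16][15] = 10, nothing longer is possible.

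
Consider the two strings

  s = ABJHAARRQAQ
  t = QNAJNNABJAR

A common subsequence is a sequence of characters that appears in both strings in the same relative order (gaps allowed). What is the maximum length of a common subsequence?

5

Let dp[i][j] be the LCS length of the first i characters of s and the first j characters of t. dp[i][j] = dp[i-1][j-1]+1 when the i-th and j-th characters match, else max(dp[i-1][j], dp[i][j-1]).
    ·  Q  N  A  J  N  N  A  B  J  A  R
 ·  0  0  0  0  0  0  0  0  0  0  0  0
 A  0  0  0  1  1  1  1  1  1  1  1  1
 B  0  0  0  1  1  1  1  1  2  2  2  2
 J  0  0  0  1  2  2  2  2  2  3  3  3
 H  0  0  0  1  2  2  2  2  2  3  3  3
 A  0  0  0  1  2  2  2  3  3  3  4  4
 A  0  0  0  1  2  2  2  3  3  3  4  4
 R  0  0  0  1  2  2  2  3  3  3  4  5
 R  0  0  0  1  2  2  2  3  3  3  4  5
 Q  0  1  1  1  2  2  2  3  3  3  4  5
 A  0  1  1  2  2  2  2  3  3  3  4  5
 Q  0  1  1  2  2  2  2  3  3  3  4  5
dp[11][11] = 5. One LCS (by backtracking along matches): ABJAR.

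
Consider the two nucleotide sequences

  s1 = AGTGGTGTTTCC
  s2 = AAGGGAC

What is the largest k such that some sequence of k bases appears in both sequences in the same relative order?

One common subsequence of length 5: A [1,2], then G [2,3], then G [4,4], then G [5,5], then C [12,7]. Since dp[12][7] = 5, nothing longer is possible.

5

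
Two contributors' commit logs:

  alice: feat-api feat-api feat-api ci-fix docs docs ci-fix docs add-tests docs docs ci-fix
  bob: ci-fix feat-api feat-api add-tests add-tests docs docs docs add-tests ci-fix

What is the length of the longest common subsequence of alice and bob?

One common subsequence of length 7: feat-api at alice[1]=bob[2] → feat-api at alice[2]=bob[3] → docs at alice[5]=bob[6] → docs at alice[6]=bob[7] → docs at alice[8]=bob[8] → add-tests at alice[9]=bob[9] → ci-fix at alice[12]=bob[10], and the DP table's final entry dp[12][10] is also 7, so no common subsequence is longer.

7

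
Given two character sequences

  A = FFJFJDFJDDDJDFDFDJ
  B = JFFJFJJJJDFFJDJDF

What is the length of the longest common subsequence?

12

Pick F (A #1, B #2) → F (A #2, B #3) → J (A #3, B #4) → F (A #4, B #5) → J (A #5, B #9) → D (A #6, B #10) → F (A #7, B #12) → J (A #8, B #13) → D (A #11, B #14) → J (A #12, B #15) → D (A #15, B #16) → F (A #16, B #17); all 12 characters appear in both, in order. Since dp[18][17] = 12, nothing longer is possible.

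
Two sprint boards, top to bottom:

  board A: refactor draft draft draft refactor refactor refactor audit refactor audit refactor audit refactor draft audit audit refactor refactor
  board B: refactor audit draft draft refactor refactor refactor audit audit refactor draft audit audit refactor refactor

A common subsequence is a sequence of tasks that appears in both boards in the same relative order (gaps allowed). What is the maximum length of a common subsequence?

Taking refactor at board A[1]=board B[1] → draft at board A[3]=board B[3] → draft at board A[4]=board B[4] → refactor at board A[6]=board B[5] → refactor at board A[7]=board B[6] → refactor at board A[9]=board B[7] → audit at board A[10]=board B[8] → audit at board A[12]=board B[9] → refactor at board A[13]=board B[10] → draft at board A[14]=board B[11] → audit at board A[15]=board B[12] → audit at board A[16]=board B[13] → refactor at board A[17]=board B[14] → refactor at board A[18]=board B[15] gives a common subsequence of length 14. Since dp[18][15] = 14, nothing longer is possible.

14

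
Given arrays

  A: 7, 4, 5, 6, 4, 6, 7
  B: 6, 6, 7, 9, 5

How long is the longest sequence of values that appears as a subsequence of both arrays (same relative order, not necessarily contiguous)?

3

Taking 6 [4,1]; then 6 [6,2]; then 7 [7,3] gives a common subsequence of length 3. The LCS DP gives dp[7][5] = 3, so this is optimal.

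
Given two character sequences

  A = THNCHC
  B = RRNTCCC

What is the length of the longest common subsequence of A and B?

3

Let dp[i][j] be the LCS length of the first i characters of A and the first j characters of B. dp[i][j] = dp[i-1][j-1]+1 when the i-th and j-th characters match, else max(dp[i-1][j], dp[i][j-1]).
    ·  R  R  N  T  C  C  C
 ·  0  0  0  0  0  0  0  0
 T  0  0  0  0  1  1  1  1
 H  0  0  0  0  1  1  1  1
 N  0  0  0  1  1  1  1  1
 C  0  0  0  1  1  2  2  2
 H  0  0  0  1  1  2  2  2
 C  0  0  0  1  1  2  3  3
dp[6][7] = 3. One LCS (by backtracking along matches): TCC.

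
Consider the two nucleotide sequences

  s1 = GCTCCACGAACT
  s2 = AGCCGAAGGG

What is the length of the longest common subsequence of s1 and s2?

Taking G at s1[1]=s2[2]; then C at s1[5]=s2[3]; then C at s1[7]=s2[4]; then G at s1[8]=s2[5]; then A at s1[9]=s2[6]; then A at s1[10]=s2[7] gives a common subsequence of length 6. Since dp[12][10] = 6, nothing longer is possible.

6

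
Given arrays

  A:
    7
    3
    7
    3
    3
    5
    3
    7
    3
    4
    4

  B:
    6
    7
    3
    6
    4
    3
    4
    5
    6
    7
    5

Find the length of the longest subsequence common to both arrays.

Let dp[i][j] be the LCS length of the first i values of A and the first j values of B. dp[i][j] = dp[i-1][j-1]+1 when the i-th and j-th values match, else max(dp[i-1][j], dp[i][j-1]).
    ·  6  7  3  6  4  3  4  5  6  7  5
 ·  0  0  0  0  0  0  0  0  0  0  0  0
 7  0  0  1  1  1  1  1  1  1  1  1  1
 3  0  0  1  2  2  2  2  2  2  2  2  2
 7  0  0  1  2  2  2  2  2  2  2  3  3
 3  0  0  1  2  2  2  3  3  3  3  3  3
 3  0  0  1  2  2  2  3  3  3  3  3  3
 5  0  0  1  2  2  2  3  3  4  4  4  4
 3  0  0  1  2  2  2  3  3  4  4  4  4
 7  0  0  1  2  2  2  3  3  4  4  5  5
 3  0  0  1  2  2  2  3  3  4  4  5  5
 4  0  0  1  2  2  3  3  4  4  4  5  5
 4  0  0  1  2  2  3  3  4  4  4  5  5
dp[11][11] = 5. One LCS (by backtracking along matches): 7, 3, 3, 5, 7.

5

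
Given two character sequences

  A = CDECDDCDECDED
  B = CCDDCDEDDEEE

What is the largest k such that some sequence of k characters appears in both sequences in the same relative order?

9

One common subsequence of length 9: C (A #1, B #1) → C (A #4, B #2) → D (A #5, B #3) → D (A #6, B #4) → C (A #7, B #5) → D (A #8, B #6) → E (A #9, B #7) → D (A #11, B #9) → E (A #12, B #12). The LCS DP gives dp[13][12] = 9, so this is optimal.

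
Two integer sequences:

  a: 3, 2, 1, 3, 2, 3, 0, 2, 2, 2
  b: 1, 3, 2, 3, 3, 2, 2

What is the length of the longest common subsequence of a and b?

6

Let dp[i][j] be the LCS length of the first i values of a and the first j values of b. dp[i][j] = dp[i-1][j-1]+1 when the i-th and j-th values match, else max(dp[i-1][j], dp[i][j-1]).
    ·  1  3  2  3  3  2  2
 ·  0  0  0  0  0  0  0  0
 3  0  0  1  1  1  1  1  1
 2  0  0  1  2  2  2  2  2
 1  0  1  1  2  2  2  2  2
 3  0  1  2  2  3  3  3  3
 2  0  1  2  3  3  3  4  4
 3  0  1  2  3  4  4  4  4
 0  0  1  2  3  4  4  4  4
 2  0  1  2  3  4  4  5  5
 2  0  1  2  3  4  4  5  6
 2  0  1  2  3  4  4  5  6
dp[10][7] = 6. One LCS (by backtracking along matches): 3, 2, 3, 3, 2, 2.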